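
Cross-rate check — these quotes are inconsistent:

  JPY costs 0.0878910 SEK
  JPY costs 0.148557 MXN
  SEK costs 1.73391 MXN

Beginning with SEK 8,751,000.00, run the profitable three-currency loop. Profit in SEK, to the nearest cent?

Profit: SEK 226,088.78

Profitable loop is SEK → MXN → JPY → SEK:
SEK 8,751,000.00 × 1.73391 = MXN 15,173,446.41
MXN 15,173,446.41 ÷ 0.148557 = JPY 102,138,885
JPY 102,138,885 × 0.0878910 = SEK 8,977,088.78
Profit = SEK 8,977,088.78 − SEK 8,751,000.00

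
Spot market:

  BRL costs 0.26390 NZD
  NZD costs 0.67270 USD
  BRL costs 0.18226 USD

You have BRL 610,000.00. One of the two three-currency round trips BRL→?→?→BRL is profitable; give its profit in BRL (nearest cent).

Profit: BRL 16,268.23

Profitable loop is BRL → USD → NZD → BRL:
BRL 610,000.00 × 0.18226 = USD 111,178.60
USD 111,178.60 ÷ 0.67270 = NZD 165,272.19
NZD 165,272.19 ÷ 0.26390 = BRL 626,268.23
Profit = BRL 626,268.23 − BRL 610,000.00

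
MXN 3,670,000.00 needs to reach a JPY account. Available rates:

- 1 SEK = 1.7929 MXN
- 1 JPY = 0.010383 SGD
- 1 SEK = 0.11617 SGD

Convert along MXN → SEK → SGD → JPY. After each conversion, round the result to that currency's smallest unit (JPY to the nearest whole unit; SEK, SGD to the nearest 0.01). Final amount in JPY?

JPY 22,902,407

MXN 3,670,000.00 ÷ 1.7929 = SEK 2,046,963.02
SEK 2,046,963.02 × 0.11617 = SGD 237,795.69
SGD 237,795.69 ÷ 0.010383 = JPY 22,902,407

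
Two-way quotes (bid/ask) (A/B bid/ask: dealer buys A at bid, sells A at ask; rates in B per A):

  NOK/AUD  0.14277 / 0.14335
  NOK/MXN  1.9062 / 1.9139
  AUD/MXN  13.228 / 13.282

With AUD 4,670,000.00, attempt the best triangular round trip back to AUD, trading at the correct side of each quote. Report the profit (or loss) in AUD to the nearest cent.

Best loop AUD → NOK → MXN → AUD:
AUD 4,670,000.00 ÷ 0.14335 (buy NOK at ask) = NOK 32,577,607.25
NOK 32,577,607.25 × 1.9062 (sell NOK at bid) = MXN 62,099,434.95
MXN 62,099,434.95 ÷ 13.282 (buy AUD at ask) = AUD 4,675,458.14

Net profit: AUD 5,458.14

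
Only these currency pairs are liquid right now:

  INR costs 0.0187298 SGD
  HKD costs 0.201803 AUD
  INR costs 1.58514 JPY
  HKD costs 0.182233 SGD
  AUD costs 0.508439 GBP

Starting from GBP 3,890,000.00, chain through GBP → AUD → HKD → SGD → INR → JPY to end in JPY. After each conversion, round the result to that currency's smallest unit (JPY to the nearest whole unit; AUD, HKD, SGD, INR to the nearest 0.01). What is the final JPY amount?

GBP 3,890,000.00 ÷ 0.508439 = AUD 7,650,868.64
AUD 7,650,868.64 ÷ 0.201803 = HKD 37,912,561.46
HKD 37,912,561.46 × 0.182233 = SGD 6,908,919.81
SGD 6,908,919.81 ÷ 0.0187298 = INR 368,873,122.51
INR 368,873,122.51 × 1.58514 = JPY 584,715,541

JPY 584,715,541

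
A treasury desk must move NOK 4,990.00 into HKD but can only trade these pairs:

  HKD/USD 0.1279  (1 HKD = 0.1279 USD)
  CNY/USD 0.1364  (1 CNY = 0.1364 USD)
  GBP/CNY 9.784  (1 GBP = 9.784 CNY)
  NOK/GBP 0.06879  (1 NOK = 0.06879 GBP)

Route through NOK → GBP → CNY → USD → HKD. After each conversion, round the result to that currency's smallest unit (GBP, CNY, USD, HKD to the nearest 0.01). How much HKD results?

NOK 4,990.00 × 0.06879 = GBP 343.26
GBP 343.26 × 9.784 = CNY 3,358.46
CNY 3,358.46 × 0.1364 = USD 458.09
USD 458.09 ÷ 0.1279 = HKD 3,581.63

HKD 3,581.63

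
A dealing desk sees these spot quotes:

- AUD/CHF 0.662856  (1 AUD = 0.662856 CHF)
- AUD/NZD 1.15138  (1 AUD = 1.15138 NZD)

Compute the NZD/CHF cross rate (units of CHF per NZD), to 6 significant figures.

1 NZD ÷ 1.15138 = 0.868523 AUD
0.868523 AUD × 0.662856 = 0.575706 CHF

NZD/CHF = 0.575706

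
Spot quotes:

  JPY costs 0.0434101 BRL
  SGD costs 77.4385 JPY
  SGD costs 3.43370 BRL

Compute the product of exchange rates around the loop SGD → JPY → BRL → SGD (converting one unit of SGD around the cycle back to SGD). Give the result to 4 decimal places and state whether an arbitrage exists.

Around SGD → JPY → BRL → SGD: 1 × 77.4385 × 0.0434101 ÷ 3.43370 = 0.979006
Product < 1; profitable direction is SGD → BRL → JPY → SGD.

0.9790 (arbitrage exists)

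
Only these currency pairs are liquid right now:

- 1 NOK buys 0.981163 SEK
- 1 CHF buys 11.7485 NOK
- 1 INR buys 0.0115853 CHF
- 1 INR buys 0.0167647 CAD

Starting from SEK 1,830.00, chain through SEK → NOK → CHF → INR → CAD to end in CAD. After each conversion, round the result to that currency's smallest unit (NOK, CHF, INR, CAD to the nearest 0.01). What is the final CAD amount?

SEK 1,830.00 ÷ 0.981163 = NOK 1,865.13
NOK 1,865.13 ÷ 11.7485 = CHF 158.75
CHF 158.75 ÷ 0.0115853 = INR 13,702.71
INR 13,702.71 × 0.0167647 = CAD 229.72

CAD 229.72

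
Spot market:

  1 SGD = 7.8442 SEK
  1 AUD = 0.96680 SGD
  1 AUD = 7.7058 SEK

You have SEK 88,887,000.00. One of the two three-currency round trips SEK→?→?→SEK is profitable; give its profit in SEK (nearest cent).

Profit: SEK 1,430,245.04

Profitable loop is SEK → SGD → AUD → SEK:
SEK 88,887,000.00 ÷ 7.8442 = SGD 11,331,557.07
SGD 11,331,557.07 ÷ 0.96680 = AUD 11,720,683.78
AUD 11,720,683.78 × 7.7058 = SEK 90,317,245.04
Profit = SEK 90,317,245.04 − SEK 88,887,000.00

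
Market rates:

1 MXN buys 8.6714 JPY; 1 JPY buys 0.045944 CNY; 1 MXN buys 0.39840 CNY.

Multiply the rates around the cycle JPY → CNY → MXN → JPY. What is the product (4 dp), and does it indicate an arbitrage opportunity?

Around JPY → CNY → MXN → JPY: 1 × 0.045944 ÷ 0.39840 × 8.6714 = 0.999997
Product ≈ 1 (deviation 0.000%, within rounding noise).

1.0000 (no arbitrage)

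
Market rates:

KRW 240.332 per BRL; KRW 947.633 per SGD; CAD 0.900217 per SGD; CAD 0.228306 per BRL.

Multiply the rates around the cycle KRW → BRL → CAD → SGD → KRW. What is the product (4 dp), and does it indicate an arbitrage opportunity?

Around KRW → BRL → CAD → SGD → KRW: 1 ÷ 240.332 × 0.228306 ÷ 0.900217 × 947.633 = 0.999997
Product ≈ 1 (deviation 0.000%, within rounding noise).

1.0000 (no arbitrage)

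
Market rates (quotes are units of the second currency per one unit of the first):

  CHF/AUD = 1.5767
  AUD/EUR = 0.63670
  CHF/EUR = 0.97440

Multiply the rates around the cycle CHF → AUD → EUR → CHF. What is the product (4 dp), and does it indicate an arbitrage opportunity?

Around CHF → AUD → EUR → CHF: 1 × 1.5767 × 0.63670 ÷ 0.97440 = 1.030260
Product > 1; profitable direction is CHF → AUD → EUR → CHF.

1.0303 (arbitrage exists)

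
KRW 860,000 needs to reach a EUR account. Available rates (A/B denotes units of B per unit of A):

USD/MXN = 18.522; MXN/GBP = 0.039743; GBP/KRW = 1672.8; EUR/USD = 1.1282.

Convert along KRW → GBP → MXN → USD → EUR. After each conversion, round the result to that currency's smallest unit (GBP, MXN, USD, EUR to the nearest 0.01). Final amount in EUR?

KRW 860,000 ÷ 1672.8 = GBP 514.11
GBP 514.11 ÷ 0.039743 = MXN 12,935.86
MXN 12,935.86 ÷ 18.522 = USD 698.41
USD 698.41 ÷ 1.1282 = EUR 619.05

EUR 619.05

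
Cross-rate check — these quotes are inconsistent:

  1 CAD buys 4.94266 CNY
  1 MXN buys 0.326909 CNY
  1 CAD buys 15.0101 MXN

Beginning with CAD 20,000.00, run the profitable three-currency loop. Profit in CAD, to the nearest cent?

Profitable loop is CAD → CNY → MXN → CAD:
CAD 20,000.00 × 4.94266 = CNY 98,853.20
CNY 98,853.20 ÷ 0.326909 = MXN 302,387.51
MXN 302,387.51 ÷ 15.0101 = CAD 20,145.60
Profit = CAD 20,145.60 − CAD 20,000.00

Profit: CAD 145.60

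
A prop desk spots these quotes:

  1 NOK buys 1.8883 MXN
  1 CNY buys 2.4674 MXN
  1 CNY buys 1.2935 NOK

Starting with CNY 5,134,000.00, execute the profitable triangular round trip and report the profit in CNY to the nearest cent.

Profitable loop is CNY → MXN → NOK → CNY:
CNY 5,134,000.00 × 2.4674 = MXN 12,667,631.60
MXN 12,667,631.60 ÷ 1.8883 = NOK 6,708,484.67
NOK 6,708,484.67 ÷ 1.2935 = CNY 5,186,304.34
Profit = CNY 5,186,304.34 − CNY 5,134,000.00

Profit: CNY 52,304.34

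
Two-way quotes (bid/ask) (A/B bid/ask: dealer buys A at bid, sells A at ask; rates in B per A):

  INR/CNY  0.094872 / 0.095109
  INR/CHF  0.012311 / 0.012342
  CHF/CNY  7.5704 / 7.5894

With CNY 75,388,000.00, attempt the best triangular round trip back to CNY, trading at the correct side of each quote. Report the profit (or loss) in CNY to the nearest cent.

Net profit: CNY 968,725.00

Best loop CNY → CHF → INR → CNY:
CNY 75,388,000.00 ÷ 7.5894 (buy CHF at ask) = CHF 9,933,328.06
CHF 9,933,328.06 ÷ 0.012342 (buy INR at ask) = INR 804,839,415.23
INR 804,839,415.23 × 0.094872 (sell INR at bid) = CNY 76,356,725.00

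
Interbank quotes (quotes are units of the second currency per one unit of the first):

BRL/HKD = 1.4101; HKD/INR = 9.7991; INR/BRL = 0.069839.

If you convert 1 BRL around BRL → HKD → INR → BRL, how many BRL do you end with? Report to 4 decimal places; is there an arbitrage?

Around BRL → HKD → INR → BRL: 1 × 1.4101 × 9.7991 × 0.069839 = 0.965015
Product < 1; profitable direction is BRL → INR → HKD → BRL.

0.9650 (arbitrage exists)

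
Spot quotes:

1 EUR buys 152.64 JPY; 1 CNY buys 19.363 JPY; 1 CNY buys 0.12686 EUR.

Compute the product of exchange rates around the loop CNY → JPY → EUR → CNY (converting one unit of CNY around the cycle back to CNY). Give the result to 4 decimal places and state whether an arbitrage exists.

Around CNY → JPY → EUR → CNY: 1 × 19.363 ÷ 152.64 ÷ 0.12686 = 0.999953
Product ≈ 1 (deviation 0.005%, within rounding noise).

1.0000 (no arbitrage)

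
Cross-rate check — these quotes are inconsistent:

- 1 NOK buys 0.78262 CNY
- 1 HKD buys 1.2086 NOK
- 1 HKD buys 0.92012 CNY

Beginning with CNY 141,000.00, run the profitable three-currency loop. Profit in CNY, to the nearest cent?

Profit: CNY 3,946.65

Profitable loop is CNY → HKD → NOK → CNY:
CNY 141,000.00 ÷ 0.92012 = HKD 153,240.88
HKD 153,240.88 × 1.2086 = NOK 185,206.93
NOK 185,206.93 × 0.78262 = CNY 144,946.65
Profit = CNY 144,946.65 − CNY 141,000.00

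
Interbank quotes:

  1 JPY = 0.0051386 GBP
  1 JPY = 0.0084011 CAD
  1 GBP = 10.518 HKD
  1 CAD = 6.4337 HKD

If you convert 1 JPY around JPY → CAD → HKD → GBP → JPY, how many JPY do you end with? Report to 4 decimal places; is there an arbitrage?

1.0000 (no arbitrage)

Around JPY → CAD → HKD → GBP → JPY: 1 × 0.0084011 × 6.4337 ÷ 10.518 ÷ 0.0051386 = 1.000044
Product ≈ 1 (deviation 0.004%, within rounding noise).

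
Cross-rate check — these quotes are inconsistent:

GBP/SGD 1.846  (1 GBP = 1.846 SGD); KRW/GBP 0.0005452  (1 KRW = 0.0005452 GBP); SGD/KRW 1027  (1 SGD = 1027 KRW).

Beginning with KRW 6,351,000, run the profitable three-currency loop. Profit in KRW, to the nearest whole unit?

Profitable loop is KRW → GBP → SGD → KRW:
KRW 6,351,000 × 0.0005452 = GBP 3,462.57
GBP 3,462.57 × 1.846 = SGD 6,391.90
SGD 6,391.90 × 1027 = KRW 6,564,477
Profit = KRW 6,564,477 − KRW 6,351,000

Profit: KRW 213,477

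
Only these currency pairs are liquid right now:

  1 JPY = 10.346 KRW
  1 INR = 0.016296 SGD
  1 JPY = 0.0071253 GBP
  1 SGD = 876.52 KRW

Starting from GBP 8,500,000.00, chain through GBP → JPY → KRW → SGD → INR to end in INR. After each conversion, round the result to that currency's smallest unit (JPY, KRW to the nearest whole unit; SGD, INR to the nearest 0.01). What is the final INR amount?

GBP 8,500,000.00 ÷ 0.0071253 = JPY 1,192,932,227
JPY 1,192,932,227 × 10.346 = KRW 12,342,076,821
KRW 12,342,076,821 ÷ 876.52 = SGD 14,080,770.34
SGD 14,080,770.34 ÷ 0.016296 = INR 864,062,981.10

INR 864,062,981.10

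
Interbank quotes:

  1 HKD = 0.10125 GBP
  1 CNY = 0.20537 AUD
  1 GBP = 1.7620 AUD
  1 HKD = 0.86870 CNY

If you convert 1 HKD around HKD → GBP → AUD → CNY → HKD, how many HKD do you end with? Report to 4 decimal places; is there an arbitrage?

Around HKD → GBP → AUD → CNY → HKD: 1 × 0.10125 × 1.7620 ÷ 0.20537 ÷ 0.86870 = 0.999986
Product ≈ 1 (deviation 0.001%, within rounding noise).

1.0000 (no arbitrage)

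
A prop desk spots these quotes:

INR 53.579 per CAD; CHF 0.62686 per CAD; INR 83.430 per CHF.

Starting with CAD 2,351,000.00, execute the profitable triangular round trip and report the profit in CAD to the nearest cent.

Profit: CAD 57,543.15

Profitable loop is CAD → INR → CHF → CAD:
CAD 2,351,000.00 × 53.579 = INR 125,964,229.00
INR 125,964,229.00 ÷ 83.430 = CHF 1,509,819.36
CHF 1,509,819.36 ÷ 0.62686 = CAD 2,408,543.15
Profit = CAD 2,408,543.15 − CAD 2,351,000.00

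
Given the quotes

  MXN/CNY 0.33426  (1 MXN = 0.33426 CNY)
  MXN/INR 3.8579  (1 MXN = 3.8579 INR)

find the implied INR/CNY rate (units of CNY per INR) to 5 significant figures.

1 INR ÷ 3.8579 = 0.259208 MXN
0.259208 MXN × 0.33426 = 0.086643 CNY

INR/CNY = 0.086643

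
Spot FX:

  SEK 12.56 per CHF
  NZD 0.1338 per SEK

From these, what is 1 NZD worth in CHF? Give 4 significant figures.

1 NZD ÷ 0.1338 = 7.47384 SEK
7.47384 SEK ÷ 12.56 = 0.595051 CHF

NZD/CHF = 0.5951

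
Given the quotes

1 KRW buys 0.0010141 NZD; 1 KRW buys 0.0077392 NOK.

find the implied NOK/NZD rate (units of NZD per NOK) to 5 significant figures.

NOK/NZD = 0.13103

1 NOK ÷ 0.0077392 = 129.212 KRW
129.212 KRW × 0.0010141 = 0.131034 NZD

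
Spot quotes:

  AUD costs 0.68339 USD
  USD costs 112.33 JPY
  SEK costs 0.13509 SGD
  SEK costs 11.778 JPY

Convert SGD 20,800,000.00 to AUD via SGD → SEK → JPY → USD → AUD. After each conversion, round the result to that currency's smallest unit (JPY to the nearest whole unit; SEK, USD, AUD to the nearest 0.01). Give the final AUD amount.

AUD 23,623,666.60

SGD 20,800,000.00 ÷ 0.13509 = SEK 153,971,426.46
SEK 153,971,426.46 × 11.778 = JPY 1,813,475,461
JPY 1,813,475,461 ÷ 112.33 = USD 16,144,177.52
USD 16,144,177.52 ÷ 0.68339 = AUD 23,623,666.60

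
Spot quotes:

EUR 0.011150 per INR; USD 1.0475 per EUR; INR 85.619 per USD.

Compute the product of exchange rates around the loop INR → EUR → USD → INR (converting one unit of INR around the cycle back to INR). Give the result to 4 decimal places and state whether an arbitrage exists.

1.0000 (no arbitrage)

Around INR → EUR → USD → INR: 1 × 0.011150 × 1.0475 × 85.619 = 0.999998
Product ≈ 1 (deviation 0.000%, within rounding noise).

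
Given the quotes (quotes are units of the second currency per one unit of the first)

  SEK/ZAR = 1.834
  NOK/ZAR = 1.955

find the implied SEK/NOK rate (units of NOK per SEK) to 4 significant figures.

1 SEK × 1.834 = 1.834 ZAR
1.834 ZAR ÷ 1.955 = 0.938107 NOK

SEK/NOK = 0.9381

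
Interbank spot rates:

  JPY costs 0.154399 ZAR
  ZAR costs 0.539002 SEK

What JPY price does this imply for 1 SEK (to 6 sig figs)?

1 SEK ÷ 0.539002 = 1.85528 ZAR
1.85528 ZAR ÷ 0.154399 = 12.0161 JPY

SEK/JPY = 12.0161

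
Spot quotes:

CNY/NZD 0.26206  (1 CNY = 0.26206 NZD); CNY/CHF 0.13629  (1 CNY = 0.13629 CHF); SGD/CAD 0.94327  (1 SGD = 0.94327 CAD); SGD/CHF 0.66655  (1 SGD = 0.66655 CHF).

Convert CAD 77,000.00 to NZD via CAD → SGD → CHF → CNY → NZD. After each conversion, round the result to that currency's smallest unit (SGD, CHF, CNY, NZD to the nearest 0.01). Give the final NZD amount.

NZD 104,622.28

CAD 77,000.00 ÷ 0.94327 = SGD 81,630.92
SGD 81,630.92 × 0.66655 = CHF 54,411.09
CHF 54,411.09 ÷ 0.13629 = CNY 399,230.24
CNY 399,230.24 × 0.26206 = NZD 104,622.28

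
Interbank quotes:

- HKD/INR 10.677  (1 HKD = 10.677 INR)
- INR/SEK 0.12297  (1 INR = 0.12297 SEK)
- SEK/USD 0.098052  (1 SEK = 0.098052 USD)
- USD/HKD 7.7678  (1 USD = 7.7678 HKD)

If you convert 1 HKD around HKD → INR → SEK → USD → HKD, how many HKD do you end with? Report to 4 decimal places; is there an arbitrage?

1.0000 (no arbitrage)

Around HKD → INR → SEK → USD → HKD: 1 × 10.677 × 0.12297 × 0.098052 × 7.7678 = 1.000007
Product ≈ 1 (deviation 0.001%, within rounding noise).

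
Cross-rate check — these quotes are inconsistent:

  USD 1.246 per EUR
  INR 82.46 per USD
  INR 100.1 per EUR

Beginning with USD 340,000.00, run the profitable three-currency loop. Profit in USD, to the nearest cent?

Profitable loop is USD → INR → EUR → USD:
USD 340,000.00 × 82.46 = INR 28,036,400.00
INR 28,036,400.00 ÷ 100.1 = EUR 280,083.92
EUR 280,083.92 × 1.246 = USD 348,984.56
Profit = USD 348,984.56 − USD 340,000.00

Profit: USD 8,984.56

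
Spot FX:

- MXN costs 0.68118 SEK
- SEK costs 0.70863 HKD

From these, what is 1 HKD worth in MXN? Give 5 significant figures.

1 HKD ÷ 0.70863 = 1.41117 SEK
1.41117 SEK ÷ 0.68118 = 2.07166 MXN

HKD/MXN = 2.0717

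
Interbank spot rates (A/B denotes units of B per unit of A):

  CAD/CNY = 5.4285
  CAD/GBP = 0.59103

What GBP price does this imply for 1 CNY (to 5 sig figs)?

CNY/GBP = 0.10888

1 CNY ÷ 5.4285 = 0.184213 CAD
0.184213 CAD × 0.59103 = 0.108875 GBP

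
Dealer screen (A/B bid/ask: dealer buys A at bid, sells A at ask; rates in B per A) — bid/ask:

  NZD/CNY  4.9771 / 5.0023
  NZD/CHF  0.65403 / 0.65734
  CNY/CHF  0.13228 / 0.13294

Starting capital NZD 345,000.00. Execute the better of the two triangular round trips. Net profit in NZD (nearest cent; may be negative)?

Net profit: NZD 541.00

Best loop NZD → CNY → CHF → NZD:
NZD 345,000.00 × 4.9771 (sell NZD at bid) = CNY 1,717,099.50
CNY 1,717,099.50 × 0.13228 (sell CNY at bid) = CHF 227,137.92
CHF 227,137.92 ÷ 0.65734 (buy NZD at ask) = NZD 345,541.00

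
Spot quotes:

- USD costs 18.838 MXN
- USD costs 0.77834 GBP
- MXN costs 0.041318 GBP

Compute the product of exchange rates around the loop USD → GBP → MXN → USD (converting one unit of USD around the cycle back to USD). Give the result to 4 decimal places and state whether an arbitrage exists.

Around USD → GBP → MXN → USD: 1 × 0.77834 ÷ 0.041318 ÷ 18.838 = 0.999989
Product ≈ 1 (deviation 0.001%, within rounding noise).

1.0000 (no arbitrage)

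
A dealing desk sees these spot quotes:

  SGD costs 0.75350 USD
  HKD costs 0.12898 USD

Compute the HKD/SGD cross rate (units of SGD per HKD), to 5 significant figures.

1 HKD × 0.12898 = 0.12898 USD
0.12898 USD ÷ 0.75350 = 0.171175 SGD

HKD/SGD = 0.17117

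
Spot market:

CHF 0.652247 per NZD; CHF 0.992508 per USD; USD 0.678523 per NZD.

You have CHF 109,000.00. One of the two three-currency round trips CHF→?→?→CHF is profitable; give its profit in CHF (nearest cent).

Profitable loop is CHF → NZD → USD → CHF:
CHF 109,000.00 ÷ 0.652247 = NZD 167,114.61
NZD 167,114.61 × 0.678523 = USD 113,391.10
USD 113,391.10 × 0.992508 = CHF 112,541.58
Profit = CHF 112,541.58 − CHF 109,000.00

Profit: CHF 3,541.58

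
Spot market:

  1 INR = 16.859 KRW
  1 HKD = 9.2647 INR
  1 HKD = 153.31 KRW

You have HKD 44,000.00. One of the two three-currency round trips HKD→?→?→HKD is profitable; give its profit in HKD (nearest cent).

Profitable loop is HKD → INR → KRW → HKD:
HKD 44,000.00 × 9.2647 = INR 407,646.80
INR 407,646.80 × 16.859 = KRW 6,872,517
KRW 6,872,517 ÷ 153.31 = HKD 44,827.59
Profit = HKD 44,827.59 − HKD 44,000.00

Profit: HKD 827.59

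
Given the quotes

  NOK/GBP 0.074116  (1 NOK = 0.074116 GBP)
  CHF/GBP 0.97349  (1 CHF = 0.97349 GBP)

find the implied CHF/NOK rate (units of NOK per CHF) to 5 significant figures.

CHF/NOK = 13.135

1 CHF × 0.97349 = 0.97349 GBP
0.97349 GBP ÷ 0.074116 = 13.1347 NOK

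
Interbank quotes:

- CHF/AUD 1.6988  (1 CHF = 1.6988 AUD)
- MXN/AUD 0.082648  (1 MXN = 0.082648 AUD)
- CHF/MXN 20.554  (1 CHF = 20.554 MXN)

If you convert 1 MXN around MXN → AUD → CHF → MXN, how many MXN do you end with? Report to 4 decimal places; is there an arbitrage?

Around MXN → AUD → CHF → MXN: 1 × 0.082648 ÷ 1.6988 × 20.554 = 0.999969
Product ≈ 1 (deviation 0.003%, within rounding noise).

1.0000 (no arbitrage)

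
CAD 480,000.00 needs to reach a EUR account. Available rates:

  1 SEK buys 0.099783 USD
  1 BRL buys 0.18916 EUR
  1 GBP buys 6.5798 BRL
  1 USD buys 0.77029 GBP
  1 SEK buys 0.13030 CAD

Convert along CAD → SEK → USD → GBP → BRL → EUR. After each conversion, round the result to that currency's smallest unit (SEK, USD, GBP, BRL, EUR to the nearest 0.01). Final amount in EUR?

CAD 480,000.00 ÷ 0.13030 = SEK 3,683,806.60
SEK 3,683,806.60 × 0.099783 = USD 367,581.27
USD 367,581.27 × 0.77029 = GBP 283,144.18
GBP 283,144.18 × 6.5798 = BRL 1,863,032.08
BRL 1,863,032.08 × 0.18916 = EUR 352,411.15

EUR 352,411.15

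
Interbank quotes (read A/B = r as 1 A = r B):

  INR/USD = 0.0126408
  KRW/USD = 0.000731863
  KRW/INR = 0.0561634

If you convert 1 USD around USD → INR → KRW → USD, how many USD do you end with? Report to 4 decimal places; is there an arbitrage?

Around USD → INR → KRW → USD: 1 ÷ 0.0126408 ÷ 0.0561634 × 0.000731863 = 1.030865
Product > 1; profitable direction is USD → INR → KRW → USD.

1.0309 (arbitrage exists)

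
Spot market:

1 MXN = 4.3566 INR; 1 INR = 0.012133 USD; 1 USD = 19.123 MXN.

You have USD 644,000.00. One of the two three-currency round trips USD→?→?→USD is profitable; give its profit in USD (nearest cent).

Profit: USD 6,965.21

Profitable loop is USD → MXN → INR → USD:
USD 644,000.00 × 19.123 = MXN 12,315,212.00
MXN 12,315,212.00 × 4.3566 = INR 53,652,452.60
INR 53,652,452.60 × 0.012133 = USD 650,965.21
Profit = USD 650,965.21 − USD 644,000.00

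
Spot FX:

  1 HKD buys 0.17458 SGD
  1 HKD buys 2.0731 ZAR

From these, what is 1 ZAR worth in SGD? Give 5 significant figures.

ZAR/SGD = 0.084212

1 ZAR ÷ 2.0731 = 0.482369 HKD
0.482369 HKD × 0.17458 = 0.084212 SGD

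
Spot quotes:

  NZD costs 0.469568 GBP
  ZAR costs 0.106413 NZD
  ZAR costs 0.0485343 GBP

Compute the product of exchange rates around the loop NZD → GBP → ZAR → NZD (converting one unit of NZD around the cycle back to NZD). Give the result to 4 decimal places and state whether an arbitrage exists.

1.0295 (arbitrage exists)

Around NZD → GBP → ZAR → NZD: 1 × 0.469568 ÷ 0.0485343 × 0.106413 = 1.029543
Product > 1; profitable direction is NZD → GBP → ZAR → NZD.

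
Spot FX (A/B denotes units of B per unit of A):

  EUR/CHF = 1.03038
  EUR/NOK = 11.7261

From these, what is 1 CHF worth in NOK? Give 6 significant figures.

CHF/NOK = 11.3804

1 CHF ÷ 1.03038 = 0.970516 EUR
0.970516 EUR × 11.7261 = 11.3804 NOK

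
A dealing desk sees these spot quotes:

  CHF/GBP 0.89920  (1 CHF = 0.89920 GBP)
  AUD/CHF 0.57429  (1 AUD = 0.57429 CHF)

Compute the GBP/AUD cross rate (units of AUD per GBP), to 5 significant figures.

GBP/AUD = 1.9365

1 GBP ÷ 0.89920 = 1.1121 CHF
1.1121 CHF ÷ 0.57429 = 1.93648 AUD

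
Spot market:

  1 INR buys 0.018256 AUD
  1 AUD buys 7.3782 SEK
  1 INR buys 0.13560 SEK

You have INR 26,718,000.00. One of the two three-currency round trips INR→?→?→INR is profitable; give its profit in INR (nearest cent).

Profitable loop is INR → SEK → AUD → INR:
INR 26,718,000.00 × 0.13560 = SEK 3,622,960.80
SEK 3,622,960.80 ÷ 7.3782 = AUD 491,035.86
AUD 491,035.86 ÷ 0.018256 = INR 26,897,231.73
Profit = INR 26,897,231.73 − INR 26,718,000.00

Profit: INR 179,231.73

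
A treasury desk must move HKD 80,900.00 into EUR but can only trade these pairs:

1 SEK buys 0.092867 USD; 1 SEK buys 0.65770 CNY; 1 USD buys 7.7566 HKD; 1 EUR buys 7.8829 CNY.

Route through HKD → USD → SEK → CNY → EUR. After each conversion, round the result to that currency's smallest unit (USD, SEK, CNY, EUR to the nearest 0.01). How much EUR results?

EUR 9,370.39

HKD 80,900.00 ÷ 7.7566 = USD 10,429.83
USD 10,429.83 ÷ 0.092867 = SEK 112,309.32
SEK 112,309.32 × 0.65770 = CNY 73,865.84
CNY 73,865.84 ÷ 7.8829 = EUR 9,370.39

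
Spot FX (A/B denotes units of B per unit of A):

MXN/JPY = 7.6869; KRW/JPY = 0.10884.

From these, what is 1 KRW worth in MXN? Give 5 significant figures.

1 KRW × 0.10884 = 0.10884 JPY
0.10884 JPY ÷ 7.6869 = 0.0141592 MXN

KRW/MXN = 0.014159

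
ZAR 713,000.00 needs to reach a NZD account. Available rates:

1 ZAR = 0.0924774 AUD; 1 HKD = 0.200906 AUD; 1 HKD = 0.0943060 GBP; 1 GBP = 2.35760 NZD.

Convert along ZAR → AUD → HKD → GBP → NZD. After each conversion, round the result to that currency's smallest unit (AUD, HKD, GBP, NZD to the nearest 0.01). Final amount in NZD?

ZAR 713,000.00 × 0.0924774 = AUD 65,936.39
AUD 65,936.39 ÷ 0.200906 = HKD 328,195.23
HKD 328,195.23 × 0.0943060 = GBP 30,950.78
GBP 30,950.78 × 2.35760 = NZD 72,969.56

NZD 72,969.56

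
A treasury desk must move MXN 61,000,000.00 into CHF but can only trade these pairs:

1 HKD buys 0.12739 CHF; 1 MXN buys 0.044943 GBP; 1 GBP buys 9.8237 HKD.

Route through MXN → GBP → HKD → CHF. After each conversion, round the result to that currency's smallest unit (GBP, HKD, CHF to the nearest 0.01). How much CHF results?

CHF 3,430,854.68

MXN 61,000,000.00 × 0.044943 = GBP 2,741,523.00
GBP 2,741,523.00 × 9.8237 = HKD 26,931,899.50
HKD 26,931,899.50 × 0.12739 = CHF 3,430,854.68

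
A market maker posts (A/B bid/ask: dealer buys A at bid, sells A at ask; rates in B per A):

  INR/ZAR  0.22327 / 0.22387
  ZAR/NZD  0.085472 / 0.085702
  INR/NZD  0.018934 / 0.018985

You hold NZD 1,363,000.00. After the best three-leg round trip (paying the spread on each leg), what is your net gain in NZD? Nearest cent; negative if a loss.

Net profit: NZD 7,059.70

Best loop NZD → INR → ZAR → NZD:
NZD 1,363,000.00 ÷ 0.018985 (buy INR at ask) = INR 71,793,521.20
INR 71,793,521.20 × 0.22327 (sell INR at bid) = ZAR 16,029,339.48
ZAR 16,029,339.48 × 0.085472 (sell ZAR at bid) = NZD 1,370,059.70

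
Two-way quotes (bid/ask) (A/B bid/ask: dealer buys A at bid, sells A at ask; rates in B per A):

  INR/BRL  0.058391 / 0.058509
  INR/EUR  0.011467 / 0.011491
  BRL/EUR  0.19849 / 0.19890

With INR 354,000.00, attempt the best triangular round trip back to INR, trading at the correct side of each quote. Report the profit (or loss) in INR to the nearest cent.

Best loop INR → BRL → EUR → INR:
INR 354,000.00 × 0.058391 (sell INR at bid) = BRL 20,670.41
BRL 20,670.41 × 0.19849 (sell BRL at bid) = EUR 4,102.87
EUR 4,102.87 ÷ 0.011491 (buy INR at ask) = INR 357,050.78

Net profit: INR 3,050.78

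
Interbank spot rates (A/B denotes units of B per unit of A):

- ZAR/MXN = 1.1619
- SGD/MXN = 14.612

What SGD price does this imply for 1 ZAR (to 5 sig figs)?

1 ZAR × 1.1619 = 1.1619 MXN
1.1619 MXN ÷ 14.612 = 0.0795168 SGD

ZAR/SGD = 0.079517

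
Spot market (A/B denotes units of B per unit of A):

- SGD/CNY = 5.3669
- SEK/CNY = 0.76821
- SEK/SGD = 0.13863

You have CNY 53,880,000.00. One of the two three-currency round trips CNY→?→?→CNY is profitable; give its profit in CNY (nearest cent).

Profit: CNY 1,752,274.56

Profitable loop is CNY → SGD → SEK → CNY:
CNY 53,880,000.00 ÷ 5.3669 = SGD 10,039,315.06
SGD 10,039,315.06 ÷ 0.13863 = SEK 72,418,055.69
SEK 72,418,055.69 × 0.76821 = CNY 55,632,274.56
Profit = CNY 55,632,274.56 − CNY 53,880,000.00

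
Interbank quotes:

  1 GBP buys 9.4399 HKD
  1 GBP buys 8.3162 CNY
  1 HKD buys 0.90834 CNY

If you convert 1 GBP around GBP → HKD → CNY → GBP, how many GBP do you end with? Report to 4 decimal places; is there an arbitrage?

1.0311 (arbitrage exists)

Around GBP → HKD → CNY → GBP: 1 × 9.4399 × 0.90834 ÷ 8.3162 = 1.031077
Product > 1; profitable direction is GBP → HKD → CNY → GBP.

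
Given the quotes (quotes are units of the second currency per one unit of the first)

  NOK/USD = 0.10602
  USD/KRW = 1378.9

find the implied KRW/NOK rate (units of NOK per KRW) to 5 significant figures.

KRW/NOK = 0.0068404

1 KRW ÷ 1378.9 = 0.000725216 USD
0.000725216 USD ÷ 0.10602 = 0.00684037 NOK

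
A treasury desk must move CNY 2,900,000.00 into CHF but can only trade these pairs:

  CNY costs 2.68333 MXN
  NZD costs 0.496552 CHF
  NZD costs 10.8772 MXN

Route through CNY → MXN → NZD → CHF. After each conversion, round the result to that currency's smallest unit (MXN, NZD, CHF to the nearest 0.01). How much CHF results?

CHF 355,238.24

CNY 2,900,000.00 × 2.68333 = MXN 7,781,657.00
MXN 7,781,657.00 ÷ 10.8772 = NZD 715,409.94
NZD 715,409.94 × 0.496552 = CHF 355,238.24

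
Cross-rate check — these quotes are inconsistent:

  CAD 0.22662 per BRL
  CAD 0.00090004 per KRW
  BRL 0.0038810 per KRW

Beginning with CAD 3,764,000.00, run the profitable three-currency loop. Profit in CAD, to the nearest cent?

Profitable loop is CAD → BRL → KRW → CAD:
CAD 3,764,000.00 ÷ 0.22662 = BRL 16,609,301.92
BRL 16,609,301.92 ÷ 0.0038810 = KRW 4,279,644,915
KRW 4,279,644,915 × 0.00090004 = CAD 3,851,851.61
Profit = CAD 3,851,851.61 − CAD 3,764,000.00

Profit: CAD 87,851.61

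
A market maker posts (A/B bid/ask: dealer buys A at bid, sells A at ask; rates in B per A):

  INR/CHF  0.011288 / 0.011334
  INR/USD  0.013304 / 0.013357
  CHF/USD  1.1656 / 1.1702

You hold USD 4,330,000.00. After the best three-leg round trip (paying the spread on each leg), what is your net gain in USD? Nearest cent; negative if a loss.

Net profit: USD 13,370.03

Best loop USD → CHF → INR → USD:
USD 4,330,000.00 ÷ 1.1702 (buy CHF at ask) = CHF 3,700,222.18
CHF 3,700,222.18 ÷ 0.011334 (buy INR at ask) = INR 326,470,988.55
INR 326,470,988.55 × 0.013304 (sell INR at bid) = USD 4,343,370.03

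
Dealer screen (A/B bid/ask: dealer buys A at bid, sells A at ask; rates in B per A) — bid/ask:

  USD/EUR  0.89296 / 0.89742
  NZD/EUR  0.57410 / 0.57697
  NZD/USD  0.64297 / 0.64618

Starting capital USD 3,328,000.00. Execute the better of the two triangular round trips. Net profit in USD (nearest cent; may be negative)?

Best loop USD → EUR → NZD → USD:
USD 3,328,000.00 × 0.89296 (sell USD at bid) = EUR 2,971,770.88
EUR 2,971,770.88 ÷ 0.57697 (buy NZD at ask) = NZD 5,150,650.61
NZD 5,150,650.61 × 0.64297 (sell NZD at bid) = USD 3,311,713.82

Net result: USD -16,286.18 (no profitable arbitrage after spreads)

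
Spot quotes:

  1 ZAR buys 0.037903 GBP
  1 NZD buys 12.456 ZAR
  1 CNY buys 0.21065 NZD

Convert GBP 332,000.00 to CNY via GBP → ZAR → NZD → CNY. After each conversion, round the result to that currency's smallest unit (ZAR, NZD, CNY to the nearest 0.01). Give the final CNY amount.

CNY 3,338,292.86

GBP 332,000.00 ÷ 0.037903 = ZAR 8,759,201.12
ZAR 8,759,201.12 ÷ 12.456 = NZD 703,211.39
NZD 703,211.39 ÷ 0.21065 = CNY 3,338,292.86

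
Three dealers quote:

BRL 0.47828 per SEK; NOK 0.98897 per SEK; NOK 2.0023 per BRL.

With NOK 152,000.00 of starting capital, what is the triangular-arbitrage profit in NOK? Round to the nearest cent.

Profit: NOK 4,969.52

Profitable loop is NOK → BRL → SEK → NOK:
NOK 152,000.00 ÷ 2.0023 = BRL 75,912.70
BRL 75,912.70 ÷ 0.47828 = SEK 158,720.21
SEK 158,720.21 × 0.98897 = NOK 156,969.52
Profit = NOK 156,969.52 − NOK 152,000.00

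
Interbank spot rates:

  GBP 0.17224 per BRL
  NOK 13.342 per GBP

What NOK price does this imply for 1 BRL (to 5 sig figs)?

1 BRL × 0.17224 = 0.17224 GBP
0.17224 GBP × 13.342 = 2.29803 NOK

BRL/NOK = 2.2980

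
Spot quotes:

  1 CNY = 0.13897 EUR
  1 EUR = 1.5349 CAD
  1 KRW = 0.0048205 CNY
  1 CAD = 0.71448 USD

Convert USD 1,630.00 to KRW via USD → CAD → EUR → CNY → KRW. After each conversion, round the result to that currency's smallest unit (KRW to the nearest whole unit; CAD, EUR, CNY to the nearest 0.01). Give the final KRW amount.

USD 1,630.00 ÷ 0.71448 = CAD 2,281.38
CAD 2,281.38 ÷ 1.5349 = EUR 1,486.34
EUR 1,486.34 ÷ 0.13897 = CNY 10,695.40
CNY 10,695.40 ÷ 0.0048205 = KRW 2,218,732

KRW 2,218,732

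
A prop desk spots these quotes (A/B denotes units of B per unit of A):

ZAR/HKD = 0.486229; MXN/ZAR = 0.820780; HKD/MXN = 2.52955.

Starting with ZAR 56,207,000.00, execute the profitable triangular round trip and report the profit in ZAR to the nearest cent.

Profit: ZAR 534,563.34

Profitable loop is ZAR → HKD → MXN → ZAR:
ZAR 56,207,000.00 × 0.486229 = HKD 27,329,473.40
HKD 27,329,473.40 × 2.52955 = MXN 69,131,269.45
MXN 69,131,269.45 × 0.820780 = ZAR 56,741,563.34
Profit = ZAR 56,741,563.34 − ZAR 56,207,000.00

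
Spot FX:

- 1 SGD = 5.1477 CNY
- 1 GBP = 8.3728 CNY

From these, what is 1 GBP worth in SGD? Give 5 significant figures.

GBP/SGD = 1.6265

1 GBP × 8.3728 = 8.3728 CNY
8.3728 CNY ÷ 5.1477 = 1.62651 SGD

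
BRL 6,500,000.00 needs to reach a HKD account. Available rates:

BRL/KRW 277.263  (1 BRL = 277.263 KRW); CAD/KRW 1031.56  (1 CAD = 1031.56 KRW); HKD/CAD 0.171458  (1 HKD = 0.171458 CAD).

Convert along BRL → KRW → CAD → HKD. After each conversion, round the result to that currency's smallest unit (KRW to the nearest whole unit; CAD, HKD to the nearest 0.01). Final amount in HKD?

BRL 6,500,000.00 × 277.263 = KRW 1,802,209,500
KRW 1,802,209,500 ÷ 1031.56 = CAD 1,747,071.91
CAD 1,747,071.91 ÷ 0.171458 = HKD 10,189,503.61

HKD 10,189,503.61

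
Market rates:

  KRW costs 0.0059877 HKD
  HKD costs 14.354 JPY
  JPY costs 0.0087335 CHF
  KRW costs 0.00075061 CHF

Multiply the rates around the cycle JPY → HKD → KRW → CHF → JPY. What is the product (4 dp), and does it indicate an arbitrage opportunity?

1.0000 (no arbitrage)

Around JPY → HKD → KRW → CHF → JPY: 1 ÷ 14.354 ÷ 0.0059877 × 0.00075061 ÷ 0.0087335 = 0.999984
Product ≈ 1 (deviation 0.002%, within rounding noise).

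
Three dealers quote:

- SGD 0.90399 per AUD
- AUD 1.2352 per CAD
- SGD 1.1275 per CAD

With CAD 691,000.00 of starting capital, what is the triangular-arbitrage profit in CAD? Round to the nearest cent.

Profit: CAD 6,740.11

Profitable loop is CAD → SGD → AUD → CAD:
CAD 691,000.00 × 1.1275 = SGD 779,102.50
SGD 779,102.50 ÷ 0.90399 = AUD 861,848.58
AUD 861,848.58 ÷ 1.2352 = CAD 697,740.11
Profit = CAD 697,740.11 − CAD 691,000.00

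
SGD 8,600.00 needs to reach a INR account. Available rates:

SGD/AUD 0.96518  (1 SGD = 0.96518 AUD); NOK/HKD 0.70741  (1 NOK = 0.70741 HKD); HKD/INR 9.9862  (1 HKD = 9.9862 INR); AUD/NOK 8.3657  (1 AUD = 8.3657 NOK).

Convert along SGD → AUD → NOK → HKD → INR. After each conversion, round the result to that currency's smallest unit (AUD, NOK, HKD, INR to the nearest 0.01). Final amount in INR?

INR 490,547.01

SGD 8,600.00 × 0.96518 = AUD 8,300.55
AUD 8,300.55 × 8.3657 = NOK 69,439.91
NOK 69,439.91 × 0.70741 = HKD 49,122.49
HKD 49,122.49 × 9.9862 = INR 490,547.01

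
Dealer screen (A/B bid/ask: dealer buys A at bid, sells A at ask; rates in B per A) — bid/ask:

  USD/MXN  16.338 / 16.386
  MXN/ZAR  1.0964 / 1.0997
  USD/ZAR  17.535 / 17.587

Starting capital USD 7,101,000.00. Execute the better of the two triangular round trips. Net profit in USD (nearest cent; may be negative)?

Best loop USD → MXN → ZAR → USD:
USD 7,101,000.00 × 16.338 (sell USD at bid) = MXN 116,016,138.00
MXN 116,016,138.00 × 1.0964 (sell MXN at bid) = ZAR 127,200,093.70
ZAR 127,200,093.70 ÷ 17.587 (buy USD at ask) = USD 7,232,620.33

Net profit: USD 131,620.33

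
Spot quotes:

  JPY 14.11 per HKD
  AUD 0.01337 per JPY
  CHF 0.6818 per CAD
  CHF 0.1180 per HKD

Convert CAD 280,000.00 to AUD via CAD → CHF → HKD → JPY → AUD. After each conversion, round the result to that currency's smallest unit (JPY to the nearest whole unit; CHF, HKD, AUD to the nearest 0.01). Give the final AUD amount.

CAD 280,000.00 × 0.6818 = CHF 190,904.00
CHF 190,904.00 ÷ 0.1180 = HKD 1,617,830.51
HKD 1,617,830.51 × 14.11 = JPY 22,827,588
JPY 22,827,588 × 0.01337 = AUD 305,204.85

AUD 305,204.85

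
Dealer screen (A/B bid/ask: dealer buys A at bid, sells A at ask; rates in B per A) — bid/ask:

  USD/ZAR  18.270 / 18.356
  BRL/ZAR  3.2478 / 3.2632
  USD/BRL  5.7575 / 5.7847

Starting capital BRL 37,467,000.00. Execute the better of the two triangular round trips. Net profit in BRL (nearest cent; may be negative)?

Best loop BRL → ZAR → USD → BRL:
BRL 37,467,000.00 × 3.2478 (sell BRL at bid) = ZAR 121,685,322.60
ZAR 121,685,322.60 ÷ 18.356 (buy USD at ask) = USD 6,629,185.15
USD 6,629,185.15 × 5.7575 (sell USD at bid) = BRL 38,167,533.50

Net profit: BRL 700,533.50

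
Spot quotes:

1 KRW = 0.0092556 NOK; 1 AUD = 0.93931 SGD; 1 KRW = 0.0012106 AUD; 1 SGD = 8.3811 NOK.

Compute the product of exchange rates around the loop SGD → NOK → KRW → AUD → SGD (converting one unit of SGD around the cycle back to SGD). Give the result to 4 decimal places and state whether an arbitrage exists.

Around SGD → NOK → KRW → AUD → SGD: 1 × 8.3811 ÷ 0.0092556 × 0.0012106 × 0.93931 = 1.029689
Product > 1; profitable direction is SGD → NOK → KRW → AUD → SGD.

1.0297 (arbitrage exists)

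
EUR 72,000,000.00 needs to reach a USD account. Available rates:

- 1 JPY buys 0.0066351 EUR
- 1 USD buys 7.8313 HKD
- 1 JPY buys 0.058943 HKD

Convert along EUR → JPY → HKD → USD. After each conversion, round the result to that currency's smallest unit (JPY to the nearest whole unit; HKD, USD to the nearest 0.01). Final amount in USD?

EUR 72,000,000.00 ÷ 0.0066351 = JPY 10,851,381,290
JPY 10,851,381,290 × 0.058943 = HKD 639,612,967.38
HKD 639,612,967.38 ÷ 7.8313 = USD 81,673,919.70

USD 81,673,919.70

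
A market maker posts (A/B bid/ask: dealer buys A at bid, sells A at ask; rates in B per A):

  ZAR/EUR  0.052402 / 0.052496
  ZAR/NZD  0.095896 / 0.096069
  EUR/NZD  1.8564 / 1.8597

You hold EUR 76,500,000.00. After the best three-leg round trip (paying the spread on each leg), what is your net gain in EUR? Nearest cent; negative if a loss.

Best loop EUR → NZD → ZAR → EUR:
EUR 76,500,000.00 × 1.8564 (sell EUR at bid) = NZD 142,014,600.00
NZD 142,014,600.00 ÷ 0.096069 (buy ZAR at ask) = ZAR 1,478,256,253.32
ZAR 1,478,256,253.32 × 0.052402 (sell ZAR at bid) = EUR 77,463,584.19

Net profit: EUR 963,584.19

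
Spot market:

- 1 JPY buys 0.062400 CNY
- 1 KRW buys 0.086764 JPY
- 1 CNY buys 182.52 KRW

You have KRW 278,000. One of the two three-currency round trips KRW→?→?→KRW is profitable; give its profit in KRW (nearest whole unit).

Profitable loop is KRW → CNY → JPY → KRW:
KRW 278,000 ÷ 182.52 = CNY 1,523.12
CNY 1,523.12 ÷ 0.062400 = JPY 24,409
JPY 24,409 ÷ 0.086764 = KRW 281,326
Profit = KRW 281,326 − KRW 278,000

Profit: KRW 3,326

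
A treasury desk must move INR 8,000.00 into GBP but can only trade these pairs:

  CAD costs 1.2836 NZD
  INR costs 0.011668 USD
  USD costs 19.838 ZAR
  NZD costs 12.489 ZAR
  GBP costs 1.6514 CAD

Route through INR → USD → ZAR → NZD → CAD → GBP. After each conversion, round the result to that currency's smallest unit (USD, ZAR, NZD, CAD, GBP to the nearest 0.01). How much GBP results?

GBP 69.94

INR 8,000.00 × 0.011668 = USD 93.34
USD 93.34 × 19.838 = ZAR 1,851.68
ZAR 1,851.68 ÷ 12.489 = NZD 148.26
NZD 148.26 ÷ 1.2836 = CAD 115.50
CAD 115.50 ÷ 1.6514 = GBP 69.94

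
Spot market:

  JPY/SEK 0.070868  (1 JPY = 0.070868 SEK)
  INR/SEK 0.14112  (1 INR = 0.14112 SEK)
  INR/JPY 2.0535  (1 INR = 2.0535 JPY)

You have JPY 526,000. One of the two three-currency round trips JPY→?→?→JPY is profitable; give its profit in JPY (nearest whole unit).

Profitable loop is JPY → SEK → INR → JPY:
JPY 526,000 × 0.070868 = SEK 37,276.57
SEK 37,276.57 ÷ 0.14112 = INR 264,148.02
INR 264,148.02 × 2.0535 = JPY 542,428
Profit = JPY 542,428 − JPY 526,000

Profit: JPY 16,428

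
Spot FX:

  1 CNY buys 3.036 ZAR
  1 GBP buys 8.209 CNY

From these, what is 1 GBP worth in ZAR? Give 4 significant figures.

GBP/ZAR = 24.92

1 GBP × 8.209 = 8.209 CNY
8.209 CNY × 3.036 = 24.9225 ZAR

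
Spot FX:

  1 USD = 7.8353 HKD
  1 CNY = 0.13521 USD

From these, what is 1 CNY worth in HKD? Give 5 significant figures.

CNY/HKD = 1.0594

1 CNY × 0.13521 = 0.13521 USD
0.13521 USD × 7.8353 = 1.05941 HKD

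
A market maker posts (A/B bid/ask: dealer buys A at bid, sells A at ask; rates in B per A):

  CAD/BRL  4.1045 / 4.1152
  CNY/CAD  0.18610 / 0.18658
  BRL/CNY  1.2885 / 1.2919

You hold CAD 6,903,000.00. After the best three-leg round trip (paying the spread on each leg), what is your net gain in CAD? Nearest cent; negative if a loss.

Net profit: CAD 56,097.79

Best loop CAD → CNY → BRL → CAD:
CAD 6,903,000.00 ÷ 0.18658 (buy CNY at ask) = CNY 36,997,534.57
CNY 36,997,534.57 ÷ 1.2919 (buy BRL at ask) = BRL 28,638,079.24
BRL 28,638,079.24 ÷ 4.1152 (buy CAD at ask) = CAD 6,959,097.79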